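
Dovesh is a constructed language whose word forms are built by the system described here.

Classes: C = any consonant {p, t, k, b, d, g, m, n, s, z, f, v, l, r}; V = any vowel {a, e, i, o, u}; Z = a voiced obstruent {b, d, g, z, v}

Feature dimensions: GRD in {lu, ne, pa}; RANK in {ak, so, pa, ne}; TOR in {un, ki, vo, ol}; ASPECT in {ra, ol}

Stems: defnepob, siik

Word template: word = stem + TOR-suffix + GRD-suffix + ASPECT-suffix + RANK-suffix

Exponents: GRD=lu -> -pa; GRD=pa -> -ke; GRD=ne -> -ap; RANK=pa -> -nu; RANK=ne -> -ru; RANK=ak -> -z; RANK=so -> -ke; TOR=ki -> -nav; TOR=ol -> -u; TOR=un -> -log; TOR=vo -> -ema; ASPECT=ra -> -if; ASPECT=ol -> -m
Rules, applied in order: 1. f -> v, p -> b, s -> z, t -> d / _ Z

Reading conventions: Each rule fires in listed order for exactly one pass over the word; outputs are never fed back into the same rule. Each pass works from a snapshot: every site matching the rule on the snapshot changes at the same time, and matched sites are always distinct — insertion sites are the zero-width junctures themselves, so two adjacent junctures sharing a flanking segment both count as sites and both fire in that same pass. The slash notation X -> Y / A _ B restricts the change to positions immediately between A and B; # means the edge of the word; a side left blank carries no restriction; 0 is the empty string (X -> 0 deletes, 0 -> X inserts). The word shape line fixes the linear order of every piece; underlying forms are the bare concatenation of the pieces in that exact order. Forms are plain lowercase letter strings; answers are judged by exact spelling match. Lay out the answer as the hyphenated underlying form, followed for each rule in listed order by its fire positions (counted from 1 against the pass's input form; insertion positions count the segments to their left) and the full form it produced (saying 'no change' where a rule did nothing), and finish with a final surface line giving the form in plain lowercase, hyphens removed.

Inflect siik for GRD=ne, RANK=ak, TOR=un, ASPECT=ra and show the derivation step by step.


underlying: siik-log-ap-if-z
1. f -> v, p -> b, s -> z, t -> d / _ Z: fires at position(s) 11: siiklogapivz
surface: siiklogapivz


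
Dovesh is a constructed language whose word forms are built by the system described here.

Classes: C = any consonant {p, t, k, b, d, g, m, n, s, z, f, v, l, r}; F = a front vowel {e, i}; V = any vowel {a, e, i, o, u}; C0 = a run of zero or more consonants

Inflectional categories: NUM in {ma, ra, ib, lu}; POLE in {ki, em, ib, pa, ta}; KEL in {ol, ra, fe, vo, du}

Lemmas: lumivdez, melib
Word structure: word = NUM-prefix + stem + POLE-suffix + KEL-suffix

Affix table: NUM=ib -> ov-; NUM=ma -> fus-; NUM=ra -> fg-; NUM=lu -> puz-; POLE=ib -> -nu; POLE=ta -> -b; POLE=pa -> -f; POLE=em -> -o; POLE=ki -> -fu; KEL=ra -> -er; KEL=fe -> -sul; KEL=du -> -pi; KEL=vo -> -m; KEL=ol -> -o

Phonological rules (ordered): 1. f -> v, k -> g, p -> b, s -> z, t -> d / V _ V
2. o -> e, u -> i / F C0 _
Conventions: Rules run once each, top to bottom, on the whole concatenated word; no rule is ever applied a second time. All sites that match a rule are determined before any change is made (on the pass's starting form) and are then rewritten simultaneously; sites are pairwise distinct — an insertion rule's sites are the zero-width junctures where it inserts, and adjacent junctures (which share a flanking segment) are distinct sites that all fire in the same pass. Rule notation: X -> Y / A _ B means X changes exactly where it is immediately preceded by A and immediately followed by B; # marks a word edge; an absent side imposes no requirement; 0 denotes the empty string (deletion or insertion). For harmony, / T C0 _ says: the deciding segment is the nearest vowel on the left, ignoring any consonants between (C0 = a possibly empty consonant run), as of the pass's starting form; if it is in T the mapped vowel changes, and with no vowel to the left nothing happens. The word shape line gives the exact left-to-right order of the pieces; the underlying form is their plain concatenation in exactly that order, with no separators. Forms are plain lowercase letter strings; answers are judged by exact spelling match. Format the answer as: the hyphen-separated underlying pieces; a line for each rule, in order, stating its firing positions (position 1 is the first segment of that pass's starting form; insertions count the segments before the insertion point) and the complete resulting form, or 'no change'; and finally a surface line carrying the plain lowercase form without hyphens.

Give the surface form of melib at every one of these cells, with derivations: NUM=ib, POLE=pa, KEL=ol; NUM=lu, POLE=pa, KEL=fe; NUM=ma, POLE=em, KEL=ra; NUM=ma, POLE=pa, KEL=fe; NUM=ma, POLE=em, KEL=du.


cell NUM=ib, POLE=pa, KEL=ol:
underlying: ov-melib-f-o
1. f -> v, k -> g, p -> b, s -> z, t -> d / V _ V: no change
2. o -> e, u -> i / F C0 _: fires at position(s) 9: ovmelibfe
surface: ovmelibfe

cell NUM=lu, POLE=pa, KEL=fe:
underlying: puz-melib-f-sul
1. f -> v, k -> g, p -> b, s -> z, t -> d / V _ V: no change
2. o -> e, u -> i / F C0 _: fires at position(s) 11: puzmelibfsil
surface: puzmelibfsil

cell NUM=ma, POLE=em, KEL=ra:
underlying: fus-melib-o-er
1. f -> v, k -> g, p -> b, s -> z, t -> d / V _ V: no change
2. o -> e, u -> i / F C0 _: fires at position(s) 9: fusmelibeer
surface: fusmelibeer

cell NUM=ma, POLE=pa, KEL=fe:
underlying: fus-melib-f-sul
1. f -> v, k -> g, p -> b, s -> z, t -> d / V _ V: no change
2. o -> e, u -> i / F C0 _: fires at position(s) 11: fusmelibfsil
surface: fusmelibfsil

cell NUM=ma, POLE=em, KEL=du:
underlying: fus-melib-o-pi
1. f -> v, k -> g, p -> b, s -> z, t -> d / V _ V: fires at position(s) 10: fusmelibobi
2. o -> e, u -> i / F C0 _: fires at position(s) 9: fusmelibebi
surface: fusmelibebi


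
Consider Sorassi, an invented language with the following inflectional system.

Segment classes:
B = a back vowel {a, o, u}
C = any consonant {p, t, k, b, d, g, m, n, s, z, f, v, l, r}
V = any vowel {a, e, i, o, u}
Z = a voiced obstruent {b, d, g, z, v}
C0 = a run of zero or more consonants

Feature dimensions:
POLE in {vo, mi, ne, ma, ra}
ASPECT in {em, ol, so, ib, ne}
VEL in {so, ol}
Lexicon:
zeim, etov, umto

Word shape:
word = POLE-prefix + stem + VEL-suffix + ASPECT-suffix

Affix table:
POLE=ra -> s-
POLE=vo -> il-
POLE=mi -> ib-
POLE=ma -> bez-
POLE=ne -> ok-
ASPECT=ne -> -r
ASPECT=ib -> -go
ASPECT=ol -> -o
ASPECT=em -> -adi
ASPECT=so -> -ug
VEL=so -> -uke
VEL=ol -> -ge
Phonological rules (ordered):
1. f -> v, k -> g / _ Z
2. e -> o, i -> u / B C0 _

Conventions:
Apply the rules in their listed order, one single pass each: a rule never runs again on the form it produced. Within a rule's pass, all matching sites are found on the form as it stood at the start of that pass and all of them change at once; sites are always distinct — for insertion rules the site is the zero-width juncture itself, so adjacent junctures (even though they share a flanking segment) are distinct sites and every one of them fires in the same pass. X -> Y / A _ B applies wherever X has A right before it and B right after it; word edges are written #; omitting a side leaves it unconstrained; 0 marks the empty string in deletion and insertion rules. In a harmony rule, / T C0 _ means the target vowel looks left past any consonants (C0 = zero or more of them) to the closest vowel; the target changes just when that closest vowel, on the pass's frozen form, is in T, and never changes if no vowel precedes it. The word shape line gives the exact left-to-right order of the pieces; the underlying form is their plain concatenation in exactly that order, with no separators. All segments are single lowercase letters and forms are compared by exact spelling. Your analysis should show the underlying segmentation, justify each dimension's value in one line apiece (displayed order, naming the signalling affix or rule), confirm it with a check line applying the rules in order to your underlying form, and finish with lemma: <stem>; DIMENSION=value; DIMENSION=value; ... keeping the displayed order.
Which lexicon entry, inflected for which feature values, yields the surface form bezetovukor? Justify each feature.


underlying: bez-etov-uke-r
POLE=ma - signalled by the affix bez-
ASPECT=ne - signalled by the affix -r
VEL=so - signalled by the affix -uke
check: bezetovuker -> bezetovuker -> bezetovukor
lemma: etov; POLE=ma; ASPECT=ne; VEL=so


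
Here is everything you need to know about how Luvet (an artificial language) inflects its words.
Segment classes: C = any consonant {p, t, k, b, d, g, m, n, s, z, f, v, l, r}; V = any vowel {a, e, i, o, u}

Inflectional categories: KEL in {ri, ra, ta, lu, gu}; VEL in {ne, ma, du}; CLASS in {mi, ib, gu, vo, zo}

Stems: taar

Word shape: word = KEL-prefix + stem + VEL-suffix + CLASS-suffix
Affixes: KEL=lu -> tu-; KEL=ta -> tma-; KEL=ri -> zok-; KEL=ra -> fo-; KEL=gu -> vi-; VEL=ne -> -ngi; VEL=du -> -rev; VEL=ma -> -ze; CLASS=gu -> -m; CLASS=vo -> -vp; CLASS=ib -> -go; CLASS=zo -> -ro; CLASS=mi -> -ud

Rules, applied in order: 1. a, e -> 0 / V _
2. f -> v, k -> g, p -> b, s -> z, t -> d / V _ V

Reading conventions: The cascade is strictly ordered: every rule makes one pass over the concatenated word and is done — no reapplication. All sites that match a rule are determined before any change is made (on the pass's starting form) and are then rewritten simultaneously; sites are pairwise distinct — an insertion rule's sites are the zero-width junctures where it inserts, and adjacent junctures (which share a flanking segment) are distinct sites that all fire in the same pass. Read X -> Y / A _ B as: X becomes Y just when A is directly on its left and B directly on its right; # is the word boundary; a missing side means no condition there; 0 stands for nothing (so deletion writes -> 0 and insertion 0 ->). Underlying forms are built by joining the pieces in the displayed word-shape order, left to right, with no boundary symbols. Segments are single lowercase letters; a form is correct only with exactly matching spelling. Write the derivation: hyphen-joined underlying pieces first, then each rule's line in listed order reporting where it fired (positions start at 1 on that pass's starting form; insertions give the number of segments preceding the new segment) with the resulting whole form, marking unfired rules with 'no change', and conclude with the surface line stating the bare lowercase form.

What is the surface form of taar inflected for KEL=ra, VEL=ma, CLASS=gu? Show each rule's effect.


underlying: fo-taar-ze-m
1. a, e -> 0 / V _: fires at position(s) 5: fotarzem
2. f -> v, k -> g, p -> b, s -> z, t -> d / V _ V: fires at position(s) 3: fodarzem
surface: fodarzem


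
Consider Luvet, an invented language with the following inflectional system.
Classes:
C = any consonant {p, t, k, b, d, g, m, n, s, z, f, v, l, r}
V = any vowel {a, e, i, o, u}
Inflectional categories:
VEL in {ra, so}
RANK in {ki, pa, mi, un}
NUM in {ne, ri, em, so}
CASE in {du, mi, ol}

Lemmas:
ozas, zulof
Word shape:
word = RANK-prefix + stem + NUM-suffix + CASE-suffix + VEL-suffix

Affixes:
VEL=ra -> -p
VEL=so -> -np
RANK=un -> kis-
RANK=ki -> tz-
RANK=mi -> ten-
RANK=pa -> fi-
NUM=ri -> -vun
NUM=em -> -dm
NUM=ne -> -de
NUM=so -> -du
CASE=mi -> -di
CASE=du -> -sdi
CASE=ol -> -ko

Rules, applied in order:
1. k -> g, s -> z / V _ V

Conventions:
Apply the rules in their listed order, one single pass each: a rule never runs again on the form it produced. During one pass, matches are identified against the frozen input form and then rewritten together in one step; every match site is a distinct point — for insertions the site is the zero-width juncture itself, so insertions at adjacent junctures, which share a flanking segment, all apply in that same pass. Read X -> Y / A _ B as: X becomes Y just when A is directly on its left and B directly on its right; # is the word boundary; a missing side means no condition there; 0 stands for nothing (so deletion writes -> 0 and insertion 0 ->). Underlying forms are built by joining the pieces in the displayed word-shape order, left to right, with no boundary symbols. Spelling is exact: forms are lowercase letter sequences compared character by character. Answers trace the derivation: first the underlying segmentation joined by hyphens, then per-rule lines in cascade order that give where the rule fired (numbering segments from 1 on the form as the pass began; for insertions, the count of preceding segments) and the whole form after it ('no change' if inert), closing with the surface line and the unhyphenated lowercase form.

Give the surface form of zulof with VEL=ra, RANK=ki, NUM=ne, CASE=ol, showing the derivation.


underlying: tz-zulof-de-ko-p
1. k -> g, s -> z / V _ V: fires at position(s) 10: tzzulofdegop
surface: tzzulofdegop


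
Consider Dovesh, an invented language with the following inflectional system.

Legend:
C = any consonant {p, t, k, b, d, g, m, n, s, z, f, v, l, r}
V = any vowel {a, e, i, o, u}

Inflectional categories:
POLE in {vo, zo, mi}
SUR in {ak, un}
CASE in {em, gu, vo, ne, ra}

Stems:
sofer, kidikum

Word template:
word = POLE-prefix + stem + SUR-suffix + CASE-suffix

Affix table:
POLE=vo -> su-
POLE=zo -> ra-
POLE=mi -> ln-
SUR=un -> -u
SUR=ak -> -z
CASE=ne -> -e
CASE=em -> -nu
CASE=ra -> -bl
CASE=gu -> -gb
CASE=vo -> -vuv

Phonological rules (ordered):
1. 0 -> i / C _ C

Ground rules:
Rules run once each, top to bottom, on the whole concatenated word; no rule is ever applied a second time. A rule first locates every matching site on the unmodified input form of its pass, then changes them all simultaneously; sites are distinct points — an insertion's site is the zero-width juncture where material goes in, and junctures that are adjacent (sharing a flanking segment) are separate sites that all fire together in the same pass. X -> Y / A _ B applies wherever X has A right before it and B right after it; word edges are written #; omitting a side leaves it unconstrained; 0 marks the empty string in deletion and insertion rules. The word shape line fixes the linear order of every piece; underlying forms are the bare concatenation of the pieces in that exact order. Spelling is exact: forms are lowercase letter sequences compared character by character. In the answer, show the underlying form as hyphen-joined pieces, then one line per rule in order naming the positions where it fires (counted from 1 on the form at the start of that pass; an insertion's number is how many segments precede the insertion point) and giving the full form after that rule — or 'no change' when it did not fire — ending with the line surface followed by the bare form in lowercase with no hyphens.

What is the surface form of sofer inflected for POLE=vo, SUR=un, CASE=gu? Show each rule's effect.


underlying: su-sofer-u-gb
1. 0 -> i / C _ C: inserts after position(s) 9: susoferugib
surface: susoferugib


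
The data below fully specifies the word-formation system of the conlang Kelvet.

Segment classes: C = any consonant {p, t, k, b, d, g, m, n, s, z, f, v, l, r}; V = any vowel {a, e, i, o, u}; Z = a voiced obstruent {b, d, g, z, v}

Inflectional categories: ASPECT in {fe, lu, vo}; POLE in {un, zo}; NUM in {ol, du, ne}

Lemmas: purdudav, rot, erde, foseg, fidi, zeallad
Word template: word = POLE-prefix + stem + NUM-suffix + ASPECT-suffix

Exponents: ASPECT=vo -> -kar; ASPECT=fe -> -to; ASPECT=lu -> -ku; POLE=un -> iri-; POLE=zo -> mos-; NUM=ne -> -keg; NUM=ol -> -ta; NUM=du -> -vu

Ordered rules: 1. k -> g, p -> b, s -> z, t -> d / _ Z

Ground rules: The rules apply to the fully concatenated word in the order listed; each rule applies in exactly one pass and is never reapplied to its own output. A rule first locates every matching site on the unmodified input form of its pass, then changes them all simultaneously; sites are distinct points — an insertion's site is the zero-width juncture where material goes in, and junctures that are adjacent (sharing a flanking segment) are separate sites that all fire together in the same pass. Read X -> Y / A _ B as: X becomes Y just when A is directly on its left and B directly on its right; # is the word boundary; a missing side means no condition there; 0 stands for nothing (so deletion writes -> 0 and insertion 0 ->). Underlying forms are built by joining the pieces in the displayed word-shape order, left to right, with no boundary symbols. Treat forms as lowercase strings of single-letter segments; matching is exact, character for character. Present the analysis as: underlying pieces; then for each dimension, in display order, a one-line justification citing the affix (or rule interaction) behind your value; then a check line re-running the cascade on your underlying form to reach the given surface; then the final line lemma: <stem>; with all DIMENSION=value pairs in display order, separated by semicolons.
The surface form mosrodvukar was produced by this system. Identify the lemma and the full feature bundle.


underlying: mos-rot-vu-kar
ASPECT=vo - signalled by the affix -kar
POLE=zo - signalled by the affix mos-
NUM=du - signalled by the affix -vu
check: mosrotvukar -> mosrodvukar
lemma: rot; ASPECT=vo; POLE=zo; NUM=du


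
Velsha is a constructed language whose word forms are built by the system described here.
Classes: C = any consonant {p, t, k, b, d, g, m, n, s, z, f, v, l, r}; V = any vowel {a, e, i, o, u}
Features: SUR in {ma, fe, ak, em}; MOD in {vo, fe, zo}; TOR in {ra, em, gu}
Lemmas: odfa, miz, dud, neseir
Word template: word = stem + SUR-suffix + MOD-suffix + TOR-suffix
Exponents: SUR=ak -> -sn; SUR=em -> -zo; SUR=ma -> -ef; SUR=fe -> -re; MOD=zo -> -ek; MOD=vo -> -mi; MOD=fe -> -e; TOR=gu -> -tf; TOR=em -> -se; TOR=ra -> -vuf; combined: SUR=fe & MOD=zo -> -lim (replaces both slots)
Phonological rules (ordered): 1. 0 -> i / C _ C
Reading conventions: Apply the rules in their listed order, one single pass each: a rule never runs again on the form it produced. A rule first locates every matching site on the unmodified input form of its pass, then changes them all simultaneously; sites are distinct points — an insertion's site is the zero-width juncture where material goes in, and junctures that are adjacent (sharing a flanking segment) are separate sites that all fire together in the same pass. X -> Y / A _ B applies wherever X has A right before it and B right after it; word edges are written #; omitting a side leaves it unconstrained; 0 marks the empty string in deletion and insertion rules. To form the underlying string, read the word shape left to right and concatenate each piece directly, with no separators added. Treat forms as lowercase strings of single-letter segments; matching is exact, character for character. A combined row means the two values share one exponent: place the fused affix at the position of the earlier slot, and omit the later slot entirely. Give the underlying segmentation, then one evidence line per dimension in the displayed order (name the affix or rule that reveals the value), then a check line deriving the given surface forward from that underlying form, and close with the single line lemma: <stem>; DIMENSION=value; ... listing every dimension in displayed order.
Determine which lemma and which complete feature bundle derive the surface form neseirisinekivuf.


underlying: neseir-sn-ek-vuf
SUR=ak - signalled by the affix -sn
MOD=zo - signalled by the affix -ek
TOR=ra - signalled by the affix -vuf
check: neseirsnekvuf -> neseirisinekivuf
lemma: neseir; SUR=ak; MOD=zo; TOR=ra


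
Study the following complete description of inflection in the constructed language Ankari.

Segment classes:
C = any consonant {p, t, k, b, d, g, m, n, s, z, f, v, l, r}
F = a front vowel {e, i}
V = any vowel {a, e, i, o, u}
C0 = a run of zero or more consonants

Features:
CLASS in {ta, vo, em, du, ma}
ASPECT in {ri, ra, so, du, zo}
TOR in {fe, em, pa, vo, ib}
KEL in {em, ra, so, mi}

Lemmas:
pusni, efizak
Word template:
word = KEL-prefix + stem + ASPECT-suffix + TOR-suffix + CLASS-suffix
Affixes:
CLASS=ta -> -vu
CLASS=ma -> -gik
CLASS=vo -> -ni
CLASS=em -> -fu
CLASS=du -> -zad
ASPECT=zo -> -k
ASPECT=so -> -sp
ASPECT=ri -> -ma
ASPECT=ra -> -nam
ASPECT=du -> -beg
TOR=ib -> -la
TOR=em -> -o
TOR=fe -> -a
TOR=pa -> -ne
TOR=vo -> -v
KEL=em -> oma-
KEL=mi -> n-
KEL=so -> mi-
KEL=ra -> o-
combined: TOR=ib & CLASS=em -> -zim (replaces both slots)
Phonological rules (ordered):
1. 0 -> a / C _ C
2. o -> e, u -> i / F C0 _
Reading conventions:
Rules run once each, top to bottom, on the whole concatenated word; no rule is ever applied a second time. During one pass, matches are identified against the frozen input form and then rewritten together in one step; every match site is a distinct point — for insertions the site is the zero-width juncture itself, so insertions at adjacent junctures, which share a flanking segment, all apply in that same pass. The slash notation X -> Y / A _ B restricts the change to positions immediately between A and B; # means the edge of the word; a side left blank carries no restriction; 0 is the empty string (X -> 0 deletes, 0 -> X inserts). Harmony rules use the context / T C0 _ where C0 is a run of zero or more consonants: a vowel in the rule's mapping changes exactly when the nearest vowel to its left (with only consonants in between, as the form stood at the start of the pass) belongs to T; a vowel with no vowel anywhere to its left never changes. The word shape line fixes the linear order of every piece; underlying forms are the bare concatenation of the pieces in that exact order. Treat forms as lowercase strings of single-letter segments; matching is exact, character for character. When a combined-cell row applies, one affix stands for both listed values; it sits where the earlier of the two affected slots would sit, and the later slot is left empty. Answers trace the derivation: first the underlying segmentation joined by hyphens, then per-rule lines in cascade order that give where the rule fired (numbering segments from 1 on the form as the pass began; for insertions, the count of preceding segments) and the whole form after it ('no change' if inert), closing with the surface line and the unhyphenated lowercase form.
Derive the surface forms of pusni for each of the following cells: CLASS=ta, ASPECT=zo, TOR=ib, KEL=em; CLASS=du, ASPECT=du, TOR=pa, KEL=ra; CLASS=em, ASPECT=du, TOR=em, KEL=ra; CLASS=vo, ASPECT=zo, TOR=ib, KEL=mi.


cell CLASS=ta, ASPECT=zo, TOR=ib, KEL=em:
underlying: oma-pusni-k-la-vu
1. 0 -> a / C _ C: inserts after position(s) 6, 9: omapusanikalavu
2. o -> e, u -> i / F C0 _: no change
surface: omapusanikalavu

cell CLASS=du, ASPECT=du, TOR=pa, KEL=ra:
underlying: o-pusni-beg-ne-zad
1. 0 -> a / C _ C: inserts after position(s) 4, 9: opusanibeganezad
2. o -> e, u -> i / F C0 _: no change
surface: opusanibeganezad

cell CLASS=em, ASPECT=du, TOR=em, KEL=ra:
underlying: o-pusni-beg-o-fu
1. 0 -> a / C _ C: inserts after position(s) 4: opusanibegofu
2. o -> e, u -> i / F C0 _: fires at position(s) 11: opusanibegefu
surface: opusanibegefu

cell CLASS=vo, ASPECT=zo, TOR=ib, KEL=mi:
underlying: n-pusni-k-la-ni
1. 0 -> a / C _ C: inserts after position(s) 1, 4, 7: napusanikalani
2. o -> e, u -> i / F C0 _: no change
surface: napusanikalani


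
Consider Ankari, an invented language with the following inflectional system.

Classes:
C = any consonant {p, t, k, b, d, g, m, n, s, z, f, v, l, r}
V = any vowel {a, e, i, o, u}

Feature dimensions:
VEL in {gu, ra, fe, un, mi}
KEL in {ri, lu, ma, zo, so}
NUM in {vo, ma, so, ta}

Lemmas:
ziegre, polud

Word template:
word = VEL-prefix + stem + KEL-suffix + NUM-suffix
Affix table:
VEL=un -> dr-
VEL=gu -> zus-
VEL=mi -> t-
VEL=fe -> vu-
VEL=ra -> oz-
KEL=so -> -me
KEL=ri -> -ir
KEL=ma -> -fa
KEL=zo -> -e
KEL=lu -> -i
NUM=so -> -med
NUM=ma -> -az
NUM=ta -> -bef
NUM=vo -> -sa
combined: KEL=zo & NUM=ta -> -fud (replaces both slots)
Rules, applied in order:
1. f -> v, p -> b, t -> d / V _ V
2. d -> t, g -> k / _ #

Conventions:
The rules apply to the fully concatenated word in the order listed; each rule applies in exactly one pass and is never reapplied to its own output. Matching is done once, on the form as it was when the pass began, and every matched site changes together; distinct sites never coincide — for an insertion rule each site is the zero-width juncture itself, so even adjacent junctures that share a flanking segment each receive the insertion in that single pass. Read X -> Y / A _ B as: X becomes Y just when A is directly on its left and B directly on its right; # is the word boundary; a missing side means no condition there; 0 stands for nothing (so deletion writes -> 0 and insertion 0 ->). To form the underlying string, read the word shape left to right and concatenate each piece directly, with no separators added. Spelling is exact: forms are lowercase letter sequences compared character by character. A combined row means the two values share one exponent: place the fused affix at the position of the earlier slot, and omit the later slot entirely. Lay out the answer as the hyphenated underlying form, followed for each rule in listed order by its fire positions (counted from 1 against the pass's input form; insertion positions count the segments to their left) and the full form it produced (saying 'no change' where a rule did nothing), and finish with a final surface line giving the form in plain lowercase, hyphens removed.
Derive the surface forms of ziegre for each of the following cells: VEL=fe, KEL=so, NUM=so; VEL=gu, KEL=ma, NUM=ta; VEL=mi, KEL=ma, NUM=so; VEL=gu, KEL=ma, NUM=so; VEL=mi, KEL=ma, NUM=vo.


cell VEL=fe, KEL=so, NUM=so:
underlying: vu-ziegre-me-med
1. f -> v, p -> b, t -> d / V _ V: no change
2. d -> t, g -> k / _ #: fires at position(s) 13: vuziegrememet
surface: vuziegrememet

cell VEL=gu, KEL=ma, NUM=ta:
underlying: zus-ziegre-fa-bef
1. f -> v, p -> b, t -> d / V _ V: fires at position(s) 10: zusziegrevabef
2. d -> t, g -> k / _ #: no change
surface: zusziegrevabef

cell VEL=mi, KEL=ma, NUM=so:
underlying: t-ziegre-fa-med
1. f -> v, p -> b, t -> d / V _ V: fires at position(s) 8: tziegrevamed
2. d -> t, g -> k / _ #: fires at position(s) 12: tziegrevamet
surface: tziegrevamet

cell VEL=gu, KEL=ma, NUM=so:
underlying: zus-ziegre-fa-med
1. f -> v, p -> b, t -> d / V _ V: fires at position(s) 10: zusziegrevamed
2. d -> t, g -> k / _ #: fires at position(s) 14: zusziegrevamet
surface: zusziegrevamet

cell VEL=mi, KEL=ma, NUM=vo:
underlying: t-ziegre-fa-sa
1. f -> v, p -> b, t -> d / V _ V: fires at position(s) 8: tziegrevasa
2. d -> t, g -> k / _ #: no change
surface: tziegrevasa


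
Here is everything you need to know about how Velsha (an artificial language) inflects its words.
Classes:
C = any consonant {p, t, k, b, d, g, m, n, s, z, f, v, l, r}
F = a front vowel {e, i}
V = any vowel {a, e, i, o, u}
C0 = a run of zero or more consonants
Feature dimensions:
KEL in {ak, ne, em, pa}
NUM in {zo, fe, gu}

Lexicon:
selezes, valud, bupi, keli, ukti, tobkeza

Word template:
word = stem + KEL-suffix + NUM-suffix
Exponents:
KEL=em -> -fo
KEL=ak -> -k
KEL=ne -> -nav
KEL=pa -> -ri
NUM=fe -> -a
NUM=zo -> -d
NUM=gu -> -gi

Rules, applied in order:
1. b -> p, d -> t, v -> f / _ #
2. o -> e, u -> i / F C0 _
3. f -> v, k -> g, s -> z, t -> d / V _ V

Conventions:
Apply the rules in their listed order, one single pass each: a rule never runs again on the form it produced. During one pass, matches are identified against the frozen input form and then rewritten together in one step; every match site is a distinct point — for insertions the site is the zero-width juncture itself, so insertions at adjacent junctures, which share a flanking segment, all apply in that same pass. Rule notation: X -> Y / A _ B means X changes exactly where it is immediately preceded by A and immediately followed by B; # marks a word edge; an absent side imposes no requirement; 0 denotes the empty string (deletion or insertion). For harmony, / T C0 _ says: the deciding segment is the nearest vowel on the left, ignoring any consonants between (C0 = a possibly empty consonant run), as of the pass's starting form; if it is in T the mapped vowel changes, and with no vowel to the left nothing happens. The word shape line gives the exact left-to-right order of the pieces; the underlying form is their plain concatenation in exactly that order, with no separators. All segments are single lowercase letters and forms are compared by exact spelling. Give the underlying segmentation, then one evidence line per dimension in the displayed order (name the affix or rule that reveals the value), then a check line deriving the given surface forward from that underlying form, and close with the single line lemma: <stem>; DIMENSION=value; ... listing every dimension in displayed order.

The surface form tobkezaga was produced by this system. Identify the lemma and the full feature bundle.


underlying: tobkeza-k-a
KEL=ak - signalled by the affix -k
NUM=fe - signalled by the affix -a
check: tobkezaka -> tobkezaka -> tobkezaka -> tobkezaga
lemma: tobkeza; KEL=ak; NUM=fe


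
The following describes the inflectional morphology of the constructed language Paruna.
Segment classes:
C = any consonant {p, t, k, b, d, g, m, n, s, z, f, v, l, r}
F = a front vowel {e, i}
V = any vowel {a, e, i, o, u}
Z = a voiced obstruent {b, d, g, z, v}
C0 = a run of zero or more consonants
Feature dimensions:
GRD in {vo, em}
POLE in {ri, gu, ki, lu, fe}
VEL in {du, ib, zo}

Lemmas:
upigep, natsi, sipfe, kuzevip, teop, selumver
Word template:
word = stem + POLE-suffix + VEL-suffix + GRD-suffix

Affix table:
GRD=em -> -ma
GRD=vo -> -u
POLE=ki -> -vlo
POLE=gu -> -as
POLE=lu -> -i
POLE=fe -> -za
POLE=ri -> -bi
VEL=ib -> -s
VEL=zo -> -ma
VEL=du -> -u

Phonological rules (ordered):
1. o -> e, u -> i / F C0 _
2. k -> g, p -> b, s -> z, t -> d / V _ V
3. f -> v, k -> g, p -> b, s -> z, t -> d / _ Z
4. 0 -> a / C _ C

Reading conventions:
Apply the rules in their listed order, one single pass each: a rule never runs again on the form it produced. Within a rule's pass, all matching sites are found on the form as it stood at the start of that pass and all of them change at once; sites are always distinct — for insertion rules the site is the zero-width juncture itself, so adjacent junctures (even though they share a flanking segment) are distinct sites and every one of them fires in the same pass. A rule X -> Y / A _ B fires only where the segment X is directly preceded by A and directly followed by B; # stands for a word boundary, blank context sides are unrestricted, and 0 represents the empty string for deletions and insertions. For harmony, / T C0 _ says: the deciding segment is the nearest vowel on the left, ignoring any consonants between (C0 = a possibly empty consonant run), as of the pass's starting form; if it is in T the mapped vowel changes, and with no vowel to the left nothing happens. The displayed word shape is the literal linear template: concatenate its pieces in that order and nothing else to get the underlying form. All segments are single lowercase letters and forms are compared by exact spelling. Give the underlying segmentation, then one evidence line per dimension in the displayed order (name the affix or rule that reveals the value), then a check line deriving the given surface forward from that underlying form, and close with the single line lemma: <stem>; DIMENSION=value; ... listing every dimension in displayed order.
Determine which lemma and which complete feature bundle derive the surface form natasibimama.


underlying: natsi-bi-ma-ma
GRD=em - signalled by the affix -ma
POLE=ri - signalled by the affix -bi
VEL=zo - signalled by the affix -ma
check: natsibimama -> natsibimama -> natsibimama -> natsibimama -> natasibimama
lemma: natsi; GRD=em; POLE=ri; VEL=zo


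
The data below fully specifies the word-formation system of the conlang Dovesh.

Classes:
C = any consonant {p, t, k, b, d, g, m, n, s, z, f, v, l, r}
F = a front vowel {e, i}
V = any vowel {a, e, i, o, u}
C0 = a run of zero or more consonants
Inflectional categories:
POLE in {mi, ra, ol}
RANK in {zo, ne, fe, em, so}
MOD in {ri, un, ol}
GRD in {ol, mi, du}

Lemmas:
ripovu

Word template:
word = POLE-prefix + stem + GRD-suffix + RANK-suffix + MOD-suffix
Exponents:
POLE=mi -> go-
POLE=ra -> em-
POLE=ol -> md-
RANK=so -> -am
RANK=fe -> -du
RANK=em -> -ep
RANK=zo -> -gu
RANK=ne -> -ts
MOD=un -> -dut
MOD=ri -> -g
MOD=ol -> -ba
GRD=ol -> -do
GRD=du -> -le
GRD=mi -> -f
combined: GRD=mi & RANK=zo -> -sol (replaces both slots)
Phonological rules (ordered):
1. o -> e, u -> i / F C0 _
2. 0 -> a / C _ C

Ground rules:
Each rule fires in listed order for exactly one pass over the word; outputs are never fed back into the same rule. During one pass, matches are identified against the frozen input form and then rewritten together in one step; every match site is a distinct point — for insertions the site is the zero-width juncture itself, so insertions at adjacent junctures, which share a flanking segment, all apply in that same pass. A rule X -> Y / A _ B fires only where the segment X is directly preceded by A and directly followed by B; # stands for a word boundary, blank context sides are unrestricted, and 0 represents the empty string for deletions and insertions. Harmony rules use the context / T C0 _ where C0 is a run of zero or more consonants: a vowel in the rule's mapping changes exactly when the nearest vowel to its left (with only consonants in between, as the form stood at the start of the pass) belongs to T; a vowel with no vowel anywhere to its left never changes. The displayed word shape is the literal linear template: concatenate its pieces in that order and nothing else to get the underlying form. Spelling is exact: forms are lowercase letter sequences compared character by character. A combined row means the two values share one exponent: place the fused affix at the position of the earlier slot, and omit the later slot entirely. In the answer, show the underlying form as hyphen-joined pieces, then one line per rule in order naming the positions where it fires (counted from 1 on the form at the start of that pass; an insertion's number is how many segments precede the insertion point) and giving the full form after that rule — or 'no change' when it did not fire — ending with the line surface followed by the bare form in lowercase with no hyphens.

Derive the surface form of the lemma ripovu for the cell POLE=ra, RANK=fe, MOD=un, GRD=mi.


underlying: em-ripovu-f-du-dut
1. o -> e, u -> i / F C0 _: fires at position(s) 6: emripevufdudut
2. 0 -> a / C _ C: inserts after position(s) 2, 9: emaripevufadudut
surface: emaripevufadudut


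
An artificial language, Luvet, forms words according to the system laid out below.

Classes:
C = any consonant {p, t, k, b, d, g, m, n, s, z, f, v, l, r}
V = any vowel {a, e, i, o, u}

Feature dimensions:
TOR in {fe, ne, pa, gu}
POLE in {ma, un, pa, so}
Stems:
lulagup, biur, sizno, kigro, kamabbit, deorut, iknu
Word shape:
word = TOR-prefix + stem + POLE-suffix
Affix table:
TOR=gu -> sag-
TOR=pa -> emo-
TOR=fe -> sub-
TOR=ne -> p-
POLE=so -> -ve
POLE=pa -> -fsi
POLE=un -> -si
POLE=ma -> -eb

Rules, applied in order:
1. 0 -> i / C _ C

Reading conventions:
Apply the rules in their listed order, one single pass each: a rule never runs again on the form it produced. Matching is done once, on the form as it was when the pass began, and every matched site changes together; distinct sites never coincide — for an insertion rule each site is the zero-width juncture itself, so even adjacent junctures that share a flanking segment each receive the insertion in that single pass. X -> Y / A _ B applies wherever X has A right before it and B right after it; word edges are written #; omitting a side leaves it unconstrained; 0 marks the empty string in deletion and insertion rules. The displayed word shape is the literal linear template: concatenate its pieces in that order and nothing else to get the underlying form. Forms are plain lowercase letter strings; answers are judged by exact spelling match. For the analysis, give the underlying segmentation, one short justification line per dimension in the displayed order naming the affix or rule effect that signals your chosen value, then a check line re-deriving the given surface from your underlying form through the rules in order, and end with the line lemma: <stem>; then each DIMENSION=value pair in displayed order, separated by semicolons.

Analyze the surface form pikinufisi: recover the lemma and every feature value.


underlying: p-iknu-fsi
TOR=ne - signalled by the affix p-
POLE=pa - signalled by the affix -fsi
check: piknufsi -> pikinufisi
lemma: iknu; TOR=ne; POLE=pa


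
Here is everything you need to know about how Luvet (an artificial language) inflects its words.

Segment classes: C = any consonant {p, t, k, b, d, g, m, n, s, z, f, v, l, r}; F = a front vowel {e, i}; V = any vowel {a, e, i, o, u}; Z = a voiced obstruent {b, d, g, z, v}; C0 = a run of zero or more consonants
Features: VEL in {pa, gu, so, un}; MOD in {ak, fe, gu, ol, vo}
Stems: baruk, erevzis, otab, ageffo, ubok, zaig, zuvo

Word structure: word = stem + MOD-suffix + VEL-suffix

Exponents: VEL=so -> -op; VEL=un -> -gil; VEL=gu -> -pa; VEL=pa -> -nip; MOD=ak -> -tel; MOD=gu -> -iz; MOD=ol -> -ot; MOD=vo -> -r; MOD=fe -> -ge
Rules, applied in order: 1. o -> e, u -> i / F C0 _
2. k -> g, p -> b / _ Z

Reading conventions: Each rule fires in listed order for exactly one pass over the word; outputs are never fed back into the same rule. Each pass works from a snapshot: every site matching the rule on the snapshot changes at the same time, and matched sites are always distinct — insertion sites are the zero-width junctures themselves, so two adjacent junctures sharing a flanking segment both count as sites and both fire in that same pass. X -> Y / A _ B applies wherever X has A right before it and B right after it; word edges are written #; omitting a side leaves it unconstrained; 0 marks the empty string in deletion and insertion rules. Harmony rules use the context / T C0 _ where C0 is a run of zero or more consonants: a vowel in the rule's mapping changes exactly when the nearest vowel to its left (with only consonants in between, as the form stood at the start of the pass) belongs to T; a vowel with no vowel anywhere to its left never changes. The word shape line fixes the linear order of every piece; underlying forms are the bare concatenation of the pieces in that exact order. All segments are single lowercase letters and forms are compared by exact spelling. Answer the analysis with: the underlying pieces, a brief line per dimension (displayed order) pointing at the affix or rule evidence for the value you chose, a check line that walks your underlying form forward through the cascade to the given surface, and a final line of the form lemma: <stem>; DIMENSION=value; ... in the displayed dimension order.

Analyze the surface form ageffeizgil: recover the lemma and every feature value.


underlying: ageffo-iz-gil
VEL=un - signalled by the affix -gil
MOD=gu - signalled by the affix -iz
check: ageffoizgil -> ageffeizgil -> ageffeizgil
lemma: ageffo; VEL=un; MOD=gu


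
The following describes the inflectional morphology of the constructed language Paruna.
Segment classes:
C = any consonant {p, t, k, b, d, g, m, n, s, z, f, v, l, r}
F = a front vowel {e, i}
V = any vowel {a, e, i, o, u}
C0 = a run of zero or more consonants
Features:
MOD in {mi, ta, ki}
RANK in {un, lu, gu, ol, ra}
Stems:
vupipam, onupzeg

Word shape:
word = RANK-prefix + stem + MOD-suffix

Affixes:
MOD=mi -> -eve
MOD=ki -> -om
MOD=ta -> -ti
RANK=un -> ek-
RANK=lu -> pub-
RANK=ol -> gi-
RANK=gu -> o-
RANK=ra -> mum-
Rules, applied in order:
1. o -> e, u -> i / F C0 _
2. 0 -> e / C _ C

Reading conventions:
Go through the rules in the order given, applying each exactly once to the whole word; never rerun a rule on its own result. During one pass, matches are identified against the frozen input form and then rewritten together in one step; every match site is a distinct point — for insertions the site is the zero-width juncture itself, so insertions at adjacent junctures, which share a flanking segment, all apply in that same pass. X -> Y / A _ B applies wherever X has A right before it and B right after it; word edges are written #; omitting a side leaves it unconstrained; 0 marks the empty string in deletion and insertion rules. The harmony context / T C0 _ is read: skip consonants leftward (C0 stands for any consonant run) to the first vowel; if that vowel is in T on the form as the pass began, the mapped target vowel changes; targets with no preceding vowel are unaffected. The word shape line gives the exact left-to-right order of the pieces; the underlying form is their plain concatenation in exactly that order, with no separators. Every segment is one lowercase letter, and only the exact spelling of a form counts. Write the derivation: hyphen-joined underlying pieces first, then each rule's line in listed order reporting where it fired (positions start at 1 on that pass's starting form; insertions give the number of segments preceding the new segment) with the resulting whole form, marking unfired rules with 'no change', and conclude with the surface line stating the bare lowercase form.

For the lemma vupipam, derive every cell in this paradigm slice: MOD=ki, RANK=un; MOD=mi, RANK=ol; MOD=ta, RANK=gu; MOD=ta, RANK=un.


cell MOD=ki, RANK=un:
underlying: ek-vupipam-om
1. o -> e, u -> i / F C0 _: fires at position(s) 4: ekvipipamom
2. 0 -> e / C _ C: inserts after position(s) 2: ekevipipamom
surface: ekevipipamom

cell MOD=mi, RANK=ol:
underlying: gi-vupipam-eve
1. o -> e, u -> i / F C0 _: fires at position(s) 4: givipipameve
2. 0 -> e / C _ C: no change
surface: givipipameve

cell MOD=ta, RANK=gu:
underlying: o-vupipam-ti
1. o -> e, u -> i / F C0 _: no change
2. 0 -> e / C _ C: inserts after position(s) 8: ovupipameti
surface: ovupipameti

cell MOD=ta, RANK=un:
underlying: ek-vupipam-ti
1. o -> e, u -> i / F C0 _: fires at position(s) 4: ekvipipamti
2. 0 -> e / C _ C: inserts after position(s) 2, 9: ekevipipameti
surface: ekevipipameti
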